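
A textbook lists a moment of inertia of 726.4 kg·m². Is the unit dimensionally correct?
Yes

moment of inertia has SI base units: kg * m^2
kg·m² reduces to the same SI base units, so it is a valid unit for moment of inertia.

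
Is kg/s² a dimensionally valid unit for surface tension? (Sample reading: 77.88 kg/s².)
Yes

surface tension has SI base units: kg / s^2
kg/s² reduces to the same SI base units, so it is a valid unit for surface tension.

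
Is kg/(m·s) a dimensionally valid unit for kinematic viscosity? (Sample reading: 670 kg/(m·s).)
No

kinematic viscosity has SI base units: m^2 / s
kg/(m·s) does NOT reduce to m^2 / s; a valid unit for kinematic viscosity would be e.g. m²/s.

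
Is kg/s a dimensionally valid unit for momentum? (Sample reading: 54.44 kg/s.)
No

momentum has SI base units: kg * m / s
kg/s does NOT reduce to kg * m / s; a valid unit for momentum would be e.g. kg·m/s.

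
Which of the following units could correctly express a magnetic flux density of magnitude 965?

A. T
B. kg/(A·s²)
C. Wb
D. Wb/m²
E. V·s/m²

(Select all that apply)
A, B, D, E

magnetic flux density has SI base units: kg / (A * s^2)

Checking each option against kg / (A * s^2):
  A. T: ✓ matches
  B. kg/(A·s²): ✓ matches
  C. Wb: ✗ does not match
  D. Wb/m²: ✓ matches
  E. V·s/m²: ✓ matches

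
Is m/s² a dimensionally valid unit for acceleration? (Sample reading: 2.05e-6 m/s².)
Yes

acceleration has SI base units: m / s^2
m/s² reduces to the same SI base units, so it is a valid unit for acceleration.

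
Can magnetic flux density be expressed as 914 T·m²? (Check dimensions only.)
No

magnetic flux density has SI base units: kg / (A * s^2)
T·m² does NOT reduce to kg / (A * s^2); a valid unit for magnetic flux density would be e.g. T.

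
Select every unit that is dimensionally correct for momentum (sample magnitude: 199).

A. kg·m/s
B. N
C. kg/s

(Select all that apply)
A

momentum has SI base units: kg * m / s

Checking each option against kg * m / s:
  A. kg·m/s: ✓ matches
  B. N: ✗ does not match
  C. kg/s: ✗ does not match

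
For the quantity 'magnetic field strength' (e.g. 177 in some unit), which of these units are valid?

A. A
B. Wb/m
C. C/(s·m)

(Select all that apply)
C

magnetic field strength has SI base units: A / m

Checking each option against A / m:
  A. A: ✗ does not match
  B. Wb/m: ✗ does not match
  C. C/(s·m): ✓ matches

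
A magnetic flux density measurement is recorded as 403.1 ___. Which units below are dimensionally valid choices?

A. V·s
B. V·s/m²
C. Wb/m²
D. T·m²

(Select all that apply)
B, C

magnetic flux density has SI base units: kg / (A * s^2)

Checking each option against kg / (A * s^2):
  A. V·s: ✗ does not match
  B. V·s/m²: ✓ matches
  C. Wb/m²: ✓ matches
  D. T·m²: ✗ does not match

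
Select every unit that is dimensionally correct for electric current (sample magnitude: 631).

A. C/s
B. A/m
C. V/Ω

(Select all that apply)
A, C

electric current has SI base units: A

Checking each option against A:
  A. C/s: ✓ matches
  B. A/m: ✗ does not match
  C. V/Ω: ✓ matches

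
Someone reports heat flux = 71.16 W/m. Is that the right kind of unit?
No

heat flux has SI base units: kg / s^3
W/m does NOT reduce to kg / s^3; a valid unit for heat flux would be e.g. W/m².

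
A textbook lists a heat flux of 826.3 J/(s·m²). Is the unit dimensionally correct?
Yes

heat flux has SI base units: kg / s^3
J/(s·m²) reduces to the same SI base units, so it is a valid unit for heat flux.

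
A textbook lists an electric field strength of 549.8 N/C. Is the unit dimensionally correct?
Yes

electric field strength has SI base units: kg * m / (A * s^3)
N/C reduces to the same SI base units, so it is a valid unit for electric field strength.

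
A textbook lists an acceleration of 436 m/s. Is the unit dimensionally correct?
No

acceleration has SI base units: m / s^2
m/s does NOT reduce to m / s^2; a valid unit for acceleration would be e.g. m/s².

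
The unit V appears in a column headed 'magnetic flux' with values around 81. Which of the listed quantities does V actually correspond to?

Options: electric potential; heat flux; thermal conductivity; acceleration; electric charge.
electric potential

magnetic flux should have units dimensionally equivalent to kg * m^2 / (A * s^2) (e.g. Wb).
The given unit 'V' reduces to kg * m^2 / (A * s^3). Of the listed options, that is the dimensionality of electric potential.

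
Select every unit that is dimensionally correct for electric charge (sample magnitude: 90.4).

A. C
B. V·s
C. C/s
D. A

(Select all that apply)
A

electric charge has SI base units: A * s

Checking each option against A * s:
  A. C: ✓ matches
  B. V·s: ✗ does not match
  C. C/s: ✗ does not match
  D. A: ✗ does not match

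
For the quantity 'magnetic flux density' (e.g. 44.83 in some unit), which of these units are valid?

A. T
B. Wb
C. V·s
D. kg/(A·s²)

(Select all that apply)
A, D

magnetic flux density has SI base units: kg / (A * s^2)

Checking each option against kg / (A * s^2):
  A. T: ✓ matches
  B. Wb: ✗ does not match
  C. V·s: ✗ does not match
  D. kg/(A·s²): ✓ matches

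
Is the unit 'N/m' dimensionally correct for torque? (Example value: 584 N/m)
No

torque has SI base units: kg * m^2 / s^2
N/m does NOT reduce to kg * m^2 / s^2; a valid unit for torque would be e.g. N·m.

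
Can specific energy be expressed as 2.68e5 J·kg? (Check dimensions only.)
No

specific energy has SI base units: m^2 / s^2
J·kg does NOT reduce to m^2 / s^2; a valid unit for specific energy would be e.g. J/kg.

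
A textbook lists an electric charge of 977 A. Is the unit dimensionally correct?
No

electric charge has SI base units: A * s
A does NOT reduce to A * s; a valid unit for electric charge would be e.g. C.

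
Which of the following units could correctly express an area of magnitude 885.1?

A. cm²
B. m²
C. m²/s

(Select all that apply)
A, B

area has SI base units: m^2

Checking each option against m^2:
  A. cm²: ✓ matches
  B. m²: ✓ matches
  C. m²/s: ✗ does not match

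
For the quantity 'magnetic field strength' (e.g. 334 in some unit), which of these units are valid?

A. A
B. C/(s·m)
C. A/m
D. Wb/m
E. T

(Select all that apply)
B, C

magnetic field strength has SI base units: A / m

Checking each option against A / m:
  A. A: ✗ does not match
  B. C/(s·m): ✓ matches
  C. A/m: ✓ matches
  D. Wb/m: ✗ does not match
  E. T: ✗ does not match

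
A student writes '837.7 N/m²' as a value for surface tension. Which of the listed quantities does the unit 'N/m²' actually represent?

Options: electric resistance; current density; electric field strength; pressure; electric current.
pressure

surface tension should have units dimensionally equivalent to kg / s^2 (e.g. N/m).
The given unit 'N/m²' reduces to kg / (m * s^2). Of the listed options, that is the dimensionality of pressure.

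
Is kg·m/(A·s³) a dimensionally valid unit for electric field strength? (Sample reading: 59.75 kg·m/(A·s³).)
Yes

electric field strength has SI base units: kg * m / (A * s^3)
kg·m/(A·s³) reduces to the same SI base units, so it is a valid unit for electric field strength.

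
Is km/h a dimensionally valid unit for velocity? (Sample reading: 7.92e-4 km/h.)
Yes

velocity has SI base units: m / s
km/h reduces to the same SI base units, so it is a valid unit for velocity.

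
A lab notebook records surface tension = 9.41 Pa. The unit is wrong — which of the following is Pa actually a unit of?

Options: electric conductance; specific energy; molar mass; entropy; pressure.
pressure

surface tension should have units dimensionally equivalent to kg / s^2 (e.g. N/m).
The given unit 'Pa' reduces to kg / (m * s^2). Of the listed options, that is the dimensionality of pressure.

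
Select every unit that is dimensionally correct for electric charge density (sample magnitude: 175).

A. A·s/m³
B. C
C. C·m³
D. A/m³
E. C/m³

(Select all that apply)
A, E

electric charge density has SI base units: A * s / m^3

Checking each option against A * s / m^3:
  A. A·s/m³: ✓ matches
  B. C: ✗ does not match
  C. C·m³: ✗ does not match
  D. A/m³: ✗ does not match
  E. C/m³: ✓ matches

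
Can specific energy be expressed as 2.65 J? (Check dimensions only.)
No

specific energy has SI base units: m^2 / s^2
J does NOT reduce to m^2 / s^2; a valid unit for specific energy would be e.g. J/kg.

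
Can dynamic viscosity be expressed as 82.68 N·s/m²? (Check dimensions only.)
Yes

dynamic viscosity has SI base units: kg / (m * s)
N·s/m² reduces to the same SI base units, so it is a valid unit for dynamic viscosity.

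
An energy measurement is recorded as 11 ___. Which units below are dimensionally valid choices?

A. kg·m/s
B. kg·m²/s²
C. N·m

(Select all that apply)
B, C

energy has SI base units: kg * m^2 / s^2

Checking each option against kg * m^2 / s^2:
  A. kg·m/s: ✗ does not match
  B. kg·m²/s²: ✓ matches
  C. N·m: ✓ matches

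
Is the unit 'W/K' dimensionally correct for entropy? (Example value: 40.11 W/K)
No

entropy has SI base units: kg * m^2 / (s^2 * K)
W/K does NOT reduce to kg * m^2 / (s^2 * K); a valid unit for entropy would be e.g. J/K.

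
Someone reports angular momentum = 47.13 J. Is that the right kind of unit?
No

angular momentum has SI base units: kg * m^2 / s
J does NOT reduce to kg * m^2 / s; a valid unit for angular momentum would be e.g. kg·m²/s.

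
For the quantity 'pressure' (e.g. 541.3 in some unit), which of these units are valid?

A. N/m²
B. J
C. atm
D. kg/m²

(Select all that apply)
A, C

pressure has SI base units: kg / (m * s^2)

Checking each option against kg / (m * s^2):
  A. N/m²: ✓ matches
  B. J: ✗ does not match
  C. atm: ✓ matches
  D. kg/m²: ✗ does not match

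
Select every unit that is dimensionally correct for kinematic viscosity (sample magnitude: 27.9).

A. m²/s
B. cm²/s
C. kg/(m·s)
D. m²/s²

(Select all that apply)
A, B

kinematic viscosity has SI base units: m^2 / s

Checking each option against m^2 / s:
  A. m²/s: ✓ matches
  B. cm²/s: ✓ matches
  C. kg/(m·s): ✗ does not match
  D. m²/s²: ✗ does not match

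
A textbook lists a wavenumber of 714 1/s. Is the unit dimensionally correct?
No

wavenumber has SI base units: 1 / m
1/s does NOT reduce to 1 / m; a valid unit for wavenumber would be e.g. 1/m.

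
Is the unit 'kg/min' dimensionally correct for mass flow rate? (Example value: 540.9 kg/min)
Yes

mass flow rate has SI base units: kg / s
kg/min reduces to the same SI base units, so it is a valid unit for mass flow rate.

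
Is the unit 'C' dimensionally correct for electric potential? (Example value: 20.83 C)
No

electric potential has SI base units: kg * m^2 / (A * s^3)
C does NOT reduce to kg * m^2 / (A * s^3); a valid unit for electric potential would be e.g. V.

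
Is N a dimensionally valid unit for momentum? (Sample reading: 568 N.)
No

momentum has SI base units: kg * m / s
N does NOT reduce to kg * m / s; a valid unit for momentum would be e.g. kg·m/s.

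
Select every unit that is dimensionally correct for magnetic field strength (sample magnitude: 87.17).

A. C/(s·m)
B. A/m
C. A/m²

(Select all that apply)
A, B

magnetic field strength has SI base units: A / m

Checking each option against A / m:
  A. C/(s·m): ✓ matches
  B. A/m: ✓ matches
  C. A/m²: ✗ does not match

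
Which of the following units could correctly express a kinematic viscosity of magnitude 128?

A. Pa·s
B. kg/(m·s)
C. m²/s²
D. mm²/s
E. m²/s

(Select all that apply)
D, E

kinematic viscosity has SI base units: m^2 / s

Checking each option against m^2 / s:
  A. Pa·s: ✗ does not match
  B. kg/(m·s): ✗ does not match
  C. m²/s²: ✗ does not match
  D. mm²/s: ✓ matches
  E. m²/s: ✓ matches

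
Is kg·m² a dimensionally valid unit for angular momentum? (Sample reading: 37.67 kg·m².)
No

angular momentum has SI base units: kg * m^2 / s
kg·m² does NOT reduce to kg * m^2 / s; a valid unit for angular momentum would be e.g. kg·m²/s.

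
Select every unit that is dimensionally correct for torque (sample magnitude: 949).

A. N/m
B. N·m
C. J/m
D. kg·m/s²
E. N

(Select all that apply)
B

torque has SI base units: kg * m^2 / s^2

Checking each option against kg * m^2 / s^2:
  A. N/m: ✗ does not match
  B. N·m: ✓ matches
  C. J/m: ✗ does not match
  D. kg·m/s²: ✗ does not match
  E. N: ✗ does not match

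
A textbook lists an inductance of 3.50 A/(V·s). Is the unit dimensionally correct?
No

inductance has SI base units: kg * m^2 / (A^2 * s^2)
A/(V·s) does NOT reduce to kg * m^2 / (A^2 * s^2); a valid unit for inductance would be e.g. H.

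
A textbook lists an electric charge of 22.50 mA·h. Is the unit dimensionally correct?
Yes

electric charge has SI base units: A * s
mA·h reduces to the same SI base units, so it is a valid unit for electric charge.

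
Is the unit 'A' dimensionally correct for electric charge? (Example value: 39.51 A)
No

electric charge has SI base units: A * s
A does NOT reduce to A * s; a valid unit for electric charge would be e.g. C.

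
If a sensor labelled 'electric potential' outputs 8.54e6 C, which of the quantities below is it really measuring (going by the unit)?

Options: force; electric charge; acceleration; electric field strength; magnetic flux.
electric charge

electric potential should have units dimensionally equivalent to kg * m^2 / (A * s^3) (e.g. V).
The given unit 'C' reduces to A * s. Of the listed options, that is the dimensionality of electric charge.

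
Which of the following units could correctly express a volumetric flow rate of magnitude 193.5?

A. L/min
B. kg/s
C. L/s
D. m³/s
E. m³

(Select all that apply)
A, C, D

volumetric flow rate has SI base units: m^3 / s

Checking each option against m^3 / s:
  A. L/min: ✓ matches
  B. kg/s: ✗ does not match
  C. L/s: ✓ matches
  D. m³/s: ✓ matches
  E. m³: ✗ does not match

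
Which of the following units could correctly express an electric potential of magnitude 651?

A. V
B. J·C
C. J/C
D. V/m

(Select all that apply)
A, C

electric potential has SI base units: kg * m^2 / (A * s^3)

Checking each option against kg * m^2 / (A * s^3):
  A. V: ✓ matches
  B. J·C: ✗ does not match
  C. J/C: ✓ matches
  D. V/m: ✗ does not match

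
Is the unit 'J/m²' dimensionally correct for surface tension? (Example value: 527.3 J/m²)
Yes

surface tension has SI base units: kg / s^2
J/m² reduces to the same SI base units, so it is a valid unit for surface tension.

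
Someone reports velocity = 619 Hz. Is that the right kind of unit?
No

velocity has SI base units: m / s
Hz does NOT reduce to m / s; a valid unit for velocity would be e.g. m/s.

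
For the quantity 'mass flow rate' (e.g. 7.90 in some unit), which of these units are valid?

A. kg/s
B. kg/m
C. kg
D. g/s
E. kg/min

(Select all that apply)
A, D, E

mass flow rate has SI base units: kg / s

Checking each option against kg / s:
  A. kg/s: ✓ matches
  B. kg/m: ✗ does not match
  C. kg: ✗ does not match
  D. g/s: ✓ matches
  E. kg/min: ✓ matches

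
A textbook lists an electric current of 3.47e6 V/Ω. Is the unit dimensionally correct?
Yes

electric current has SI base units: A
V/Ω reduces to the same SI base units, so it is a valid unit for electric current.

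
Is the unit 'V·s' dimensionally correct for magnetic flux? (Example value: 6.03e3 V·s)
Yes

magnetic flux has SI base units: kg * m^2 / (A * s^2)
V·s reduces to the same SI base units, so it is a valid unit for magnetic flux.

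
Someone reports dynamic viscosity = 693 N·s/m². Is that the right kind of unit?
Yes

dynamic viscosity has SI base units: kg / (m * s)
N·s/m² reduces to the same SI base units, so it is a valid unit for dynamic viscosity.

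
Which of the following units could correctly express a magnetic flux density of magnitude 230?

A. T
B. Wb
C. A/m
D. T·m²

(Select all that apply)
A

magnetic flux density has SI base units: kg / (A * s^2)

Checking each option against kg / (A * s^2):
  A. T: ✓ matches
  B. Wb: ✗ does not match
  C. A/m: ✗ does not match
  D. T·m²: ✗ does not match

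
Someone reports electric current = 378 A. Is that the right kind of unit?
Yes

electric current has SI base units: A
A reduces to the same SI base units, so it is a valid unit for electric current.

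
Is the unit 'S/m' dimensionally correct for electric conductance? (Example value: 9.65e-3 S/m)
No

electric conductance has SI base units: A^2 * s^3 / (kg * m^2)
S/m does NOT reduce to A^2 * s^3 / (kg * m^2); a valid unit for electric conductance would be e.g. S.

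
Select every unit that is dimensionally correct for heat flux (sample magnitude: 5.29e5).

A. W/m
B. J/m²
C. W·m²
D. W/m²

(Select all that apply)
D

heat flux has SI base units: kg / s^3

Checking each option against kg / s^3:
  A. W/m: ✗ does not match
  B. J/m²: ✗ does not match
  C. W·m²: ✗ does not match
  D. W/m²: ✓ matches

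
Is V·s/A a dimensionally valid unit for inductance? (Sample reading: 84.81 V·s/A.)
Yes

inductance has SI base units: kg * m^2 / (A^2 * s^2)
V·s/A reduces to the same SI base units, so it is a valid unit for inductance.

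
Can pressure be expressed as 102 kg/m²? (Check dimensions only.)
No

pressure has SI base units: kg / (m * s^2)
kg/m² does NOT reduce to kg / (m * s^2); a valid unit for pressure would be e.g. Pa.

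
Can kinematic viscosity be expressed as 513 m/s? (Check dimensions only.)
No

kinematic viscosity has SI base units: m^2 / s
m/s does NOT reduce to m^2 / s; a valid unit for kinematic viscosity would be e.g. m²/s.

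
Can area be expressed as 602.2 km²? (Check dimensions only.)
Yes

area has SI base units: m^2
km² reduces to the same SI base units, so it is a valid unit for area.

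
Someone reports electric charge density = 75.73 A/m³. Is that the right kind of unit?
No

electric charge density has SI base units: A * s / m^3
A/m³ does NOT reduce to A * s / m^3; a valid unit for electric charge density would be e.g. C/m³.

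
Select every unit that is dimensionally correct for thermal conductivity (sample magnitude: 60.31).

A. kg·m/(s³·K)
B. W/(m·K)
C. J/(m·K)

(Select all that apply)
A, B

thermal conductivity has SI base units: kg * m / (s^3 * K)

Checking each option against kg * m / (s^3 * K):
  A. kg·m/(s³·K): ✓ matches
  B. W/(m·K): ✓ matches
  C. J/(m·K): ✗ does not match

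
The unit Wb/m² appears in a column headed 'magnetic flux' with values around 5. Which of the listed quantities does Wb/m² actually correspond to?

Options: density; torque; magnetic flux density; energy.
magnetic flux density

magnetic flux should have units dimensionally equivalent to kg * m^2 / (A * s^2) (e.g. Wb).
The given unit 'Wb/m²' reduces to kg / (A * s^2). Of the listed options, that is the dimensionality of magnetic flux density.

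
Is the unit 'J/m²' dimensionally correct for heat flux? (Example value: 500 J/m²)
No

heat flux has SI base units: kg / s^3
J/m² does NOT reduce to kg / s^3; a valid unit for heat flux would be e.g. W/m².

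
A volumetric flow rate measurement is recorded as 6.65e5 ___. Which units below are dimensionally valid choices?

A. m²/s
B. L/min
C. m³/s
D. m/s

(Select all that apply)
B, C

volumetric flow rate has SI base units: m^3 / s

Checking each option against m^3 / s:
  A. m²/s: ✗ does not match
  B. L/min: ✓ matches
  C. m³/s: ✓ matches
  D. m/s: ✗ does not match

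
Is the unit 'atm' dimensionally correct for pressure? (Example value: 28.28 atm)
Yes

pressure has SI base units: kg / (m * s^2)
atm reduces to the same SI base units, so it is a valid unit for pressure.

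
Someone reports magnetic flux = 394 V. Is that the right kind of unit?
No

magnetic flux has SI base units: kg * m^2 / (A * s^2)
V does NOT reduce to kg * m^2 / (A * s^2); a valid unit for magnetic flux would be e.g. Wb.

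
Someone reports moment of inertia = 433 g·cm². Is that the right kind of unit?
Yes

moment of inertia has SI base units: kg * m^2
g·cm² reduces to the same SI base units, so it is a valid unit for moment of inertia.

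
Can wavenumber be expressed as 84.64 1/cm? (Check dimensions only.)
Yes

wavenumber has SI base units: 1 / m
1/cm reduces to the same SI base units, so it is a valid unit for wavenumber.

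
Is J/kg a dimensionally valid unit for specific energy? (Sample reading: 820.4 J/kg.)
Yes

specific energy has SI base units: m^2 / s^2
J/kg reduces to the same SI base units, so it is a valid unit for specific energy.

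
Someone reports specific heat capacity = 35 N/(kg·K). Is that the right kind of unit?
No

specific heat capacity has SI base units: m^2 / (s^2 * K)
N/(kg·K) does NOT reduce to m^2 / (s^2 * K); a valid unit for specific heat capacity would be e.g. J/(kg·K).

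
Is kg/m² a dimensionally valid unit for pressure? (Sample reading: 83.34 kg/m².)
No

pressure has SI base units: kg / (m * s^2)
kg/m² does NOT reduce to kg / (m * s^2); a valid unit for pressure would be e.g. Pa.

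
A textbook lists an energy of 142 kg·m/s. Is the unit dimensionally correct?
No

energy has SI base units: kg * m^2 / s^2
kg·m/s does NOT reduce to kg * m^2 / s^2; a valid unit for energy would be e.g. J.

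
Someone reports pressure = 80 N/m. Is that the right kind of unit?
No

pressure has SI base units: kg / (m * s^2)
N/m does NOT reduce to kg / (m * s^2); a valid unit for pressure would be e.g. Pa.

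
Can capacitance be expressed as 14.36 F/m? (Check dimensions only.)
No

capacitance has SI base units: A^2 * s^4 / (kg * m^2)
F/m does NOT reduce to A^2 * s^4 / (kg * m^2); a valid unit for capacitance would be e.g. F.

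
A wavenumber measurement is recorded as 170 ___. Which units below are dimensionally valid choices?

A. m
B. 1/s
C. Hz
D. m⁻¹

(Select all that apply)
D

wavenumber has SI base units: 1 / m

Checking each option against 1 / m:
  A. m: ✗ does not match
  B. 1/s: ✗ does not match
  C. Hz: ✗ does not match
  D. m⁻¹: ✓ matches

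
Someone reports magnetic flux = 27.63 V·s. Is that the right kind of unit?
Yes

magnetic flux has SI base units: kg * m^2 / (A * s^2)
V·s reduces to the same SI base units, so it is a valid unit for magnetic flux.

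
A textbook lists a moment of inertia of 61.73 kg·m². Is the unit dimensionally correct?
Yes

moment of inertia has SI base units: kg * m^2
kg·m² reduces to the same SI base units, so it is a valid unit for moment of inertia.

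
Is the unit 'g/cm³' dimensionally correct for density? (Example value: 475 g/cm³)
Yes

density has SI base units: kg / m^3
g/cm³ reduces to the same SI base units, so it is a valid unit for density.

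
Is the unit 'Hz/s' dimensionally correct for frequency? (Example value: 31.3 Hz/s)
No

frequency has SI base units: 1 / s
Hz/s does NOT reduce to 1 / s; a valid unit for frequency would be e.g. Hz.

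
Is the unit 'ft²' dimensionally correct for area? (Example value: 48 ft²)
Yes

area has SI base units: m^2
ft² reduces to the same SI base units, so it is a valid unit for area.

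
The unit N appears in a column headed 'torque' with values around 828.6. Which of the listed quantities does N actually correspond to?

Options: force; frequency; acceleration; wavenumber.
force

torque should have units dimensionally equivalent to kg * m^2 / s^2 (e.g. N·m).
The given unit 'N' reduces to kg * m / s^2. Of the listed options, that is the dimensionality of force.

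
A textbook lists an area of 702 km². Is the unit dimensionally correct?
Yes

area has SI base units: m^2
km² reduces to the same SI base units, so it is a valid unit for area.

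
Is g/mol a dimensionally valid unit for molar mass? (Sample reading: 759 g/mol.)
Yes

molar mass has SI base units: kg / mol
g/mol reduces to the same SI base units, so it is a valid unit for molar mass.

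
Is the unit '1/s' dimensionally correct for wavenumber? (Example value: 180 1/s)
No

wavenumber has SI base units: 1 / m
1/s does NOT reduce to 1 / m; a valid unit for wavenumber would be e.g. 1/m.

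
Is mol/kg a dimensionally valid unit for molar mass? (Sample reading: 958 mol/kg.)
No

molar mass has SI base units: kg / mol
mol/kg does NOT reduce to kg / mol; a valid unit for molar mass would be e.g. kg/mol.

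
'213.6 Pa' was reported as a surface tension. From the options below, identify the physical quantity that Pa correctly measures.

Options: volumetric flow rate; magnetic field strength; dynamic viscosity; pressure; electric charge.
pressure

surface tension should have units dimensionally equivalent to kg / s^2 (e.g. N/m).
The given unit 'Pa' reduces to kg / (m * s^2). Of the listed options, that is the dimensionality of pressure.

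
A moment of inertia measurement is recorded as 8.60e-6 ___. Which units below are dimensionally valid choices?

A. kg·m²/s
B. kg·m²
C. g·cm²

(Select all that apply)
B, C

moment of inertia has SI base units: kg * m^2

Checking each option against kg * m^2:
  A. kg·m²/s: ✗ does not match
  B. kg·m²: ✓ matches
  C. g·cm²: ✓ matches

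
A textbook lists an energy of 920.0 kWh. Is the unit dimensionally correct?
Yes

energy has SI base units: kg * m^2 / s^2
kWh reduces to the same SI base units, so it is a valid unit for energy.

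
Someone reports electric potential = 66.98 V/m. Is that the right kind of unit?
No

electric potential has SI base units: kg * m^2 / (A * s^3)
V/m does NOT reduce to kg * m^2 / (A * s^3); a valid unit for electric potential would be e.g. V.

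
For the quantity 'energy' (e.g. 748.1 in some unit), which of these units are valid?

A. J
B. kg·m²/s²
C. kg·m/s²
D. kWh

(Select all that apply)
A, B, D

energy has SI base units: kg * m^2 / s^2

Checking each option against kg * m^2 / s^2:
  A. J: ✓ matches
  B. kg·m²/s²: ✓ matches
  C. kg·m/s²: ✗ does not match
  D. kWh: ✓ matches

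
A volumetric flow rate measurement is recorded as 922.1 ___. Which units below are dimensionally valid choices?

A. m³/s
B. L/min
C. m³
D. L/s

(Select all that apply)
A, B, D

volumetric flow rate has SI base units: m^3 / s

Checking each option against m^3 / s:
  A. m³/s: ✓ matches
  B. L/min: ✓ matches
  C. m³: ✗ does not match
  D. L/s: ✓ matches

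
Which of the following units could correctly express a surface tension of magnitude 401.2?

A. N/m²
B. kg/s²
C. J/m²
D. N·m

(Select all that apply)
B, C

surface tension has SI base units: kg / s^2

Checking each option against kg / s^2:
  A. N/m²: ✗ does not match
  B. kg/s²: ✓ matches
  C. J/m²: ✓ matches
  D. N·m: ✗ does not match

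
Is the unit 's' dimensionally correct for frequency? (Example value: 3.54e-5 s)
No

frequency has SI base units: 1 / s
s does NOT reduce to 1 / s; a valid unit for frequency would be e.g. Hz.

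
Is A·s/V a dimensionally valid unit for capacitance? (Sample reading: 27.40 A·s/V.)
Yes

capacitance has SI base units: A^2 * s^4 / (kg * m^2)
A·s/V reduces to the same SI base units, so it is a valid unit for capacitance.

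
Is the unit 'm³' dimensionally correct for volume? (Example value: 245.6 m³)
Yes

volume has SI base units: m^3
m³ reduces to the same SI base units, so it is a valid unit for volume.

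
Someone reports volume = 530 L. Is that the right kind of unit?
Yes

volume has SI base units: m^3
L reduces to the same SI base units, so it is a valid unit for volume.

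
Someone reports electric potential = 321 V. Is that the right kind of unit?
Yes

electric potential has SI base units: kg * m^2 / (A * s^3)
V reduces to the same SI base units, so it is a valid unit for electric potential.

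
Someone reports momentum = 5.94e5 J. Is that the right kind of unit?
No

momentum has SI base units: kg * m / s
J does NOT reduce to kg * m / s; a valid unit for momentum would be e.g. kg·m/s.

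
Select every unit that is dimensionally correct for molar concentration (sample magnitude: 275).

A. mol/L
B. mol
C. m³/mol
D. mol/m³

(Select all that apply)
A, D

molar concentration has SI base units: mol / m^3

Checking each option against mol / m^3:
  A. mol/L: ✓ matches
  B. mol: ✗ does not match
  C. m³/mol: ✗ does not match
  D. mol/m³: ✓ matches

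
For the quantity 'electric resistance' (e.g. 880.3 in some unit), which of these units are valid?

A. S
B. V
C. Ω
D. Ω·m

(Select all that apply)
C

electric resistance has SI base units: kg * m^2 / (A^2 * s^3)

Checking each option against kg * m^2 / (A^2 * s^3):
  A. S: ✗ does not match
  B. V: ✗ does not match
  C. Ω: ✓ matches
  D. Ω·m: ✗ does not match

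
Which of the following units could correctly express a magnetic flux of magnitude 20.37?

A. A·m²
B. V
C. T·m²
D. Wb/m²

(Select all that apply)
C

magnetic flux has SI base units: kg * m^2 / (A * s^2)

Checking each option against kg * m^2 / (A * s^2):
  A. A·m²: ✗ does not match
  B. V: ✗ does not match
  C. T·m²: ✓ matches
  D. Wb/m²: ✗ does not match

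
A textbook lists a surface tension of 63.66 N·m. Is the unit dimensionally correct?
No

surface tension has SI base units: kg / s^2
N·m does NOT reduce to kg / s^2; a valid unit for surface tension would be e.g. N/m.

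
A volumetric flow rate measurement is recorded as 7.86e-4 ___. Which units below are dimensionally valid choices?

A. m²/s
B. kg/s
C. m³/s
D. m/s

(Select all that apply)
C

volumetric flow rate has SI base units: m^3 / s

Checking each option against m^3 / s:
  A. m²/s: ✗ does not match
  B. kg/s: ✗ does not match
  C. m³/s: ✓ matches
  D. m/s: ✗ does not match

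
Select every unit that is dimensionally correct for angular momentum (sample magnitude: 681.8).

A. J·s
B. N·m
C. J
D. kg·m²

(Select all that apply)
A

angular momentum has SI base units: kg * m^2 / s

Checking each option against kg * m^2 / s:
  A. J·s: ✓ matches
  B. N·m: ✗ does not match
  C. J: ✗ does not match
  D. kg·m²: ✗ does not match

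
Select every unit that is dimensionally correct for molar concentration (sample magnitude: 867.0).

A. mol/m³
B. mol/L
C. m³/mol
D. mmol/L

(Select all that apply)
A, B, D

molar concentration has SI base units: mol / m^3

Checking each option against mol / m^3:
  A. mol/m³: ✓ matches
  B. mol/L: ✓ matches
  C. m³/mol: ✗ does not match
  D. mmol/L: ✓ matches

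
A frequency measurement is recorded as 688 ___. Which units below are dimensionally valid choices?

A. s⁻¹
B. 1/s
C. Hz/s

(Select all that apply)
A, B

frequency has SI base units: 1 / s

Checking each option against 1 / s:
  A. s⁻¹: ✓ matches
  B. 1/s: ✓ matches
  C. Hz/s: ✗ does not match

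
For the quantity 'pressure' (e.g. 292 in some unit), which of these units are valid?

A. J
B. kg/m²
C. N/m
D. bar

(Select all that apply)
D

pressure has SI base units: kg / (m * s^2)

Checking each option against kg / (m * s^2):
  A. J: ✗ does not match
  B. kg/m²: ✗ does not match
  C. N/m: ✗ does not match
  D. bar: ✓ matches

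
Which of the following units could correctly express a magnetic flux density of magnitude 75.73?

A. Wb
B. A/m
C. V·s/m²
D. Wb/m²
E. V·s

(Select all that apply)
C, D

magnetic flux density has SI base units: kg / (A * s^2)

Checking each option against kg / (A * s^2):
  A. Wb: ✗ does not match
  B. A/m: ✗ does not match
  C. V·s/m²: ✓ matches
  D. Wb/m²: ✓ matches
  E. V·s: ✗ does not match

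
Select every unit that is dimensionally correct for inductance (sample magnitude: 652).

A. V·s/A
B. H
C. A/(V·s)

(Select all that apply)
A, B

inductance has SI base units: kg * m^2 / (A^2 * s^2)

Checking each option against kg * m^2 / (A^2 * s^2):
  A. V·s/A: ✓ matches
  B. H: ✓ matches
  C. A/(V·s): ✗ does not match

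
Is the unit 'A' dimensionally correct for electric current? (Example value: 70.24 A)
Yes

electric current has SI base units: A
A reduces to the same SI base units, so it is a valid unit for electric current.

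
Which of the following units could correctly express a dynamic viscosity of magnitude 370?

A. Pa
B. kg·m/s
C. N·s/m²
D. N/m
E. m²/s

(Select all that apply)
C

dynamic viscosity has SI base units: kg / (m * s)

Checking each option against kg / (m * s):
  A. Pa: ✗ does not match
  B. kg·m/s: ✗ does not match
  C. N·s/m²: ✓ matches
  D. N/m: ✗ does not match
  E. m²/s: ✗ does not match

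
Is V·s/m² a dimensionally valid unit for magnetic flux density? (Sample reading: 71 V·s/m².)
Yes

magnetic flux density has SI base units: kg / (A * s^2)
V·s/m² reduces to the same SI base units, so it is a valid unit for magnetic flux density.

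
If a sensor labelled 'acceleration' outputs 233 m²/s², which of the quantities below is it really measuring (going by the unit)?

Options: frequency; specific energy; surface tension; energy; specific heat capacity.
specific energy

acceleration should have units dimensionally equivalent to m / s^2 (e.g. m/s²).
The given unit 'm²/s²' reduces to m^2 / s^2. Of the listed options, that is the dimensionality of specific energy.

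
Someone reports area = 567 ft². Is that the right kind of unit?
Yes

area has SI base units: m^2
ft² reduces to the same SI base units, so it is a valid unit for area.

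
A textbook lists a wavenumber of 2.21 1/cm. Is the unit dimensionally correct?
Yes

wavenumber has SI base units: 1 / m
1/cm reduces to the same SI base units, so it is a valid unit for wavenumber.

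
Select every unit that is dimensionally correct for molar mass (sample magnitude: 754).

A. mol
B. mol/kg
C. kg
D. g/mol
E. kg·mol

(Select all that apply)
D

molar mass has SI base units: kg / mol

Checking each option against kg / mol:
  A. mol: ✗ does not match
  B. mol/kg: ✗ does not match
  C. kg: ✗ does not match
  D. g/mol: ✓ matches
  E. kg·mol: ✗ does not match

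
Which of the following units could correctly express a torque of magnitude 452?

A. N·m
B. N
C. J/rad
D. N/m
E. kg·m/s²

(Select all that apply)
A, C

torque has SI base units: kg * m^2 / s^2

Checking each option against kg * m^2 / s^2:
  A. N·m: ✓ matches
  B. N: ✗ does not match
  C. J/rad: ✓ matches
  D. N/m: ✗ does not match
  E. kg·m/s²: ✗ does not match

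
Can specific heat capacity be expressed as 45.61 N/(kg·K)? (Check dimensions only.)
No

specific heat capacity has SI base units: m^2 / (s^2 * K)
N/(kg·K) does NOT reduce to m^2 / (s^2 * K); a valid unit for specific heat capacity would be e.g. J/(kg·K).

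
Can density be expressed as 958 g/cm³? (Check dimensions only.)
Yes

density has SI base units: kg / m^3
g/cm³ reduces to the same SI base units, so it is a valid unit for density.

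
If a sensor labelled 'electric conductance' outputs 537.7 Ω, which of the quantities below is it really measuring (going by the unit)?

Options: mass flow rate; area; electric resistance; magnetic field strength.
electric resistance

electric conductance should have units dimensionally equivalent to A^2 * s^3 / (kg * m^2) (e.g. S).
The given unit 'Ω' reduces to kg * m^2 / (A^2 * s^3). Of the listed options, that is the dimensionality of electric resistance.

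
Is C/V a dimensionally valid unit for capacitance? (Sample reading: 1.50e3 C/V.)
Yes

capacitance has SI base units: A^2 * s^4 / (kg * m^2)
C/V reduces to the same SI base units, so it is a valid unit for capacitance.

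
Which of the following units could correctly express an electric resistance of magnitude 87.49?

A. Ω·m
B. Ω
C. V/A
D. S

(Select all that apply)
B, C

electric resistance has SI base units: kg * m^2 / (A^2 * s^3)

Checking each option against kg * m^2 / (A^2 * s^3):
  A. Ω·m: ✗ does not match
  B. Ω: ✓ matches
  C. V/A: ✓ matches
  D. S: ✗ does not match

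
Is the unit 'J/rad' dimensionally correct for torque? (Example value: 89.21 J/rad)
Yes

torque has SI base units: kg * m^2 / s^2
J/rad reduces to the same SI base units, so it is a valid unit for torque.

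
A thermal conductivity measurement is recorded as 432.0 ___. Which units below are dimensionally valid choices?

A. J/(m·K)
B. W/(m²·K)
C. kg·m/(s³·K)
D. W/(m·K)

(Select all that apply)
C, D

thermal conductivity has SI base units: kg * m / (s^3 * K)

Checking each option against kg * m / (s^3 * K):
  A. J/(m·K): ✗ does not match
  B. W/(m²·K): ✗ does not match
  C. kg·m/(s³·K): ✓ matches
  D. W/(m·K): ✓ matches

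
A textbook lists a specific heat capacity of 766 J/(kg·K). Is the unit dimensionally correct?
Yes

specific heat capacity has SI base units: m^2 / (s^2 * K)
J/(kg·K) reduces to the same SI base units, so it is a valid unit for specific heat capacity.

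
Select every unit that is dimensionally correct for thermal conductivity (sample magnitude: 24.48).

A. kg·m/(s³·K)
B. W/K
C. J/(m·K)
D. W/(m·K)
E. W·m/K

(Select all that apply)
A, D

thermal conductivity has SI base units: kg * m / (s^3 * K)

Checking each option against kg * m / (s^3 * K):
  A. kg·m/(s³·K): ✓ matches
  B. W/K: ✗ does not match
  C. J/(m·K): ✗ does not match
  D. W/(m·K): ✓ matches
  E. W·m/K: ✗ does not match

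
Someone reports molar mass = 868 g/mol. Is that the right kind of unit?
Yes

molar mass has SI base units: kg / mol
g/mol reduces to the same SI base units, so it is a valid unit for molar mass.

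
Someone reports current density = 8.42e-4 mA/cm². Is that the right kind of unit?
Yes

current density has SI base units: A / m^2
mA/cm² reduces to the same SI base units, so it is a valid unit for current density.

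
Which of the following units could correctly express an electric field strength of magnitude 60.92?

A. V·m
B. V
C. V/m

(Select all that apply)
C

electric field strength has SI base units: kg * m / (A * s^3)

Checking each option against kg * m / (A * s^3):
  A. V·m: ✗ does not match
  B. V: ✗ does not match
  C. V/m: ✓ matches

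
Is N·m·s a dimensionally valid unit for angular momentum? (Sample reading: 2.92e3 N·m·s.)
Yes

angular momentum has SI base units: kg * m^2 / s
N·m·s reduces to the same SI base units, so it is a valid unit for angular momentum.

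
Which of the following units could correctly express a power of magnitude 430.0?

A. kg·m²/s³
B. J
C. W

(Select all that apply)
A, C

power has SI base units: kg * m^2 / s^3

Checking each option against kg * m^2 / s^3:
  A. kg·m²/s³: ✓ matches
  B. J: ✗ does not match
  C. W: ✓ matches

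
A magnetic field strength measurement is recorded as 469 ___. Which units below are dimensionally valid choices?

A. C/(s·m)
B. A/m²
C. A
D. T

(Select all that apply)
A

magnetic field strength has SI base units: A / m

Checking each option against A / m:
  A. C/(s·m): ✓ matches
  B. A/m²: ✗ does not match
  C. A: ✗ does not match
  D. T: ✗ does not match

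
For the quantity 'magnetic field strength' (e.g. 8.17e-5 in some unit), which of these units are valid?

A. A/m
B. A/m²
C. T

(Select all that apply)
A

magnetic field strength has SI base units: A / m

Checking each option against A / m:
  A. A/m: ✓ matches
  B. A/m²: ✗ does not match
  C. T: ✗ does not match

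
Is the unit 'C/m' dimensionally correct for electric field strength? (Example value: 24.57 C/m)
No

electric field strength has SI base units: kg * m / (A * s^3)
C/m does NOT reduce to kg * m / (A * s^3); a valid unit for electric field strength would be e.g. V/m.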